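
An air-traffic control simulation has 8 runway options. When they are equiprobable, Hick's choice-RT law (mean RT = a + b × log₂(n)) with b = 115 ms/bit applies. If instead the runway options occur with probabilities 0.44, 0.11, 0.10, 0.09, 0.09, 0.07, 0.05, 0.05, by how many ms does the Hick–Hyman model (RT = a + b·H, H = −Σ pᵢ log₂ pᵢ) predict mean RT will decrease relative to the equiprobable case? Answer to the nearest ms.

54 ms

The RT saving is b·ΔH. Equiprobable H₀ = log₂(8) = 3.0000 bits; with the given probabilities H = 2.5297 bits.
b·(H₀ − H) = 115 × (3.0000 − 2.5297) = 54.09 ms.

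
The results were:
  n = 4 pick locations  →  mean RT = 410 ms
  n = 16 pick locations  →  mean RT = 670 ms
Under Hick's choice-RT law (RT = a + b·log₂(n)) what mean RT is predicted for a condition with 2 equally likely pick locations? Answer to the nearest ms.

280 ms

With log₂ n on the abscissa the relation is linear; from the two conditions:
  b = (670 − 410) / (log₂ 16 − log₂ 4) = 260 / (4 − 2) = 130 ms/bit
  a = 410 − 130 × 2 = 150 ms
Then RT(2) = 150 + 130 × log₂ 2 = 150 + 130 × 1 ≈ 280.000 ms.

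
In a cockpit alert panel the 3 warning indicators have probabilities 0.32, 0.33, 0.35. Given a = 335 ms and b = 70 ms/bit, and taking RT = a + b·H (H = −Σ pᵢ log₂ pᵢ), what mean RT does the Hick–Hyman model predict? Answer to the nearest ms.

H = 0.32·log₂(1/0.32) + 0.33·log₂(1/0.33) + 0.35·log₂(1/0.35) = 1.5840 bits.
RT = 335 + 70 × 1.5840 = 445.88 ms.

446 ms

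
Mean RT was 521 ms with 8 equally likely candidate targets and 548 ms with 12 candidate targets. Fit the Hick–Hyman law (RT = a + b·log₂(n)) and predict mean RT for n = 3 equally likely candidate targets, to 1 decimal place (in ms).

RT is linear in log₂ n, so two points fix the line:
  b = (548 − 521) / (log₂ 12 − log₂ 8) = 27 / (3.5850 − 3) = 46.157 ms/bit
  a = 521 − 46.157 × 3 = 382.530 ms
Then RT(3) = 382.530 + 46.157 × log₂ 3 = 382.530 + 46.157 × 1.5850 ≈ 455.686 ms.

455.7 ms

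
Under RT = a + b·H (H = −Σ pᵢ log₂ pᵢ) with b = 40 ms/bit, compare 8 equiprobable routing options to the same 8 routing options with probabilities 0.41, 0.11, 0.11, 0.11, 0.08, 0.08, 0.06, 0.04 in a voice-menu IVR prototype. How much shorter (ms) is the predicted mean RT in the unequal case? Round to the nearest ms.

Equiprobable entropy H₀ = log₂ 8 = 3.0000 bits.
Skewed entropy H = −Σ pᵢ log₂ pᵢ = 2.5905 bits.
ΔRT = b·(H₀ − H) = 40 × 0.4095 = 16.38 ms.

16 ms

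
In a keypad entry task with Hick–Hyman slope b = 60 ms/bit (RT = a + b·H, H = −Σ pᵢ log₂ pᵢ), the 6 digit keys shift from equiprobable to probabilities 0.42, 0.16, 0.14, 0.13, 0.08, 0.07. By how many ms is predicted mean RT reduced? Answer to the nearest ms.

The RT saving is b·ΔH. Equiprobable H₀ = log₂(6) = 2.5850 bits; with the given probabilities H = 2.2885 bits.
b·(H₀ − H) = 60 × (2.5850 − 2.2885) = 17.79 ms.

18 ms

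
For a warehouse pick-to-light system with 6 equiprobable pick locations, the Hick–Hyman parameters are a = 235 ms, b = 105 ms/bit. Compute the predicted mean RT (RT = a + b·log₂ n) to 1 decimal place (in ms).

log₂(6) = 2.5850 bits, so RT = 235 + 105 × 2.5850 ≈ 506.421 ms.

506.4 ms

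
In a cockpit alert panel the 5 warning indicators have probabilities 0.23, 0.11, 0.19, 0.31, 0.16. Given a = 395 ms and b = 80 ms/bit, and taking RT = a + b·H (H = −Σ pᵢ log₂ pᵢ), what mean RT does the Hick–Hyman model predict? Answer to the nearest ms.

Entropy contributions −pᵢ log₂ pᵢ: 0.4877, 0.3503, 0.4552, 0.5238, 0.4230; sum H = 2.2400 bits.
RT = a + bH = 395 + 80·2.2400 = 574.20 ms.

574 ms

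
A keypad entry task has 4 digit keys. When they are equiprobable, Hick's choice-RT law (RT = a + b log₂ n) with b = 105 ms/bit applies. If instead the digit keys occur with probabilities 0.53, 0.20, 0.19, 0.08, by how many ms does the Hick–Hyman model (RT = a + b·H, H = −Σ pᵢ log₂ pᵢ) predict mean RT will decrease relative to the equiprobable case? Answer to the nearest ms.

The RT saving is b·ΔH. Equiprobable H₀ = log₂(4) = 2.0000 bits; with the given probabilities H = 1.6966 bits.
b·(H₀ − H) = 105 × (2.0000 − 1.6966) = 31.86 ms.

32 ms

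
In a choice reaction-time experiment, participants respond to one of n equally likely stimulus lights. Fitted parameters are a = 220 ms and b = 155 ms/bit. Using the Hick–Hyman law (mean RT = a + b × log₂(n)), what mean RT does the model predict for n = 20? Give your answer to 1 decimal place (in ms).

889.9 ms

log₂(20) = 4.3219 bits, so RT = 220 + 155 × 4.3219 ≈ 889.899 ms.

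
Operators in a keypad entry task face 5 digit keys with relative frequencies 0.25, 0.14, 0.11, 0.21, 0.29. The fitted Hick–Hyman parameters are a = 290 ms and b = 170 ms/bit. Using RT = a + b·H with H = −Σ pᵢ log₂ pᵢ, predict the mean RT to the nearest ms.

H = 0.25·log₂(1/0.25) + 0.14·log₂(1/0.14) + 0.11·log₂(1/0.11) + 0.21·log₂(1/0.21) + 0.29·log₂(1/0.29) = 2.2381 bits.
RT = 290 + 170 × 2.2381 = 670.48 ms.

670 ms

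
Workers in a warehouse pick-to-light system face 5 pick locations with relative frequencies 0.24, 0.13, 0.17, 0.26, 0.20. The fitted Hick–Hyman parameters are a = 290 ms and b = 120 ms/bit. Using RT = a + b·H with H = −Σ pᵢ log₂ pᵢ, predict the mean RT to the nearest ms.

564 ms

H = 0.24·log₂(1/0.24) + 0.13·log₂(1/0.13) + 0.17·log₂(1/0.17) + 0.26·log₂(1/0.26) + 0.20·log₂(1/0.20) = 2.2810 bits.
RT = 290 + 120 × 2.2810 = 563.72 ms.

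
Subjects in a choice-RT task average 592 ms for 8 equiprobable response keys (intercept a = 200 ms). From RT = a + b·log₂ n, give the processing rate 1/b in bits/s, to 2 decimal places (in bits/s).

7.65 bits/s

Choice component = 592 − 200 = 392 ms over log₂(8) = 3 bits.
b = 392 / 3 = 130.667 ms/bit, so 1/b = 7.653 bits/s.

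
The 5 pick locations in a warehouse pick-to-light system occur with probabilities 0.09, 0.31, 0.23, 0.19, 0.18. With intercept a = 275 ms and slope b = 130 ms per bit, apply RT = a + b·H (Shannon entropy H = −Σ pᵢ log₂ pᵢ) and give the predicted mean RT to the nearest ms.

564 ms

H = 0.09·log₂(1/0.09) + 0.31·log₂(1/0.31) + 0.23·log₂(1/0.23) + 0.19·log₂(1/0.19) + 0.18·log₂(1/0.18) = 2.2247 bits.
RT = 275 + 130 × 2.2247 = 564.20 ms.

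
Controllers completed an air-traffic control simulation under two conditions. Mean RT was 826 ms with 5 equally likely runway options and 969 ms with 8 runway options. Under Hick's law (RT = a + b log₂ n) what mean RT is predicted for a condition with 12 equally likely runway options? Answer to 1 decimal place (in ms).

1092.4 ms

Fit slope and intercept:
  b = (969 − 826) / (log₂ 8 − log₂ 5) = 143 / (3 − 2.3219) = 210.892 ms/bit
  a = 826 − 210.892 × 2.3219 = 336.324 ms
Then RT(12) = 336.324 + 210.892 × log₂ 12 = 336.324 + 210.892 × 3.5850 ≈ 1092.364 ms.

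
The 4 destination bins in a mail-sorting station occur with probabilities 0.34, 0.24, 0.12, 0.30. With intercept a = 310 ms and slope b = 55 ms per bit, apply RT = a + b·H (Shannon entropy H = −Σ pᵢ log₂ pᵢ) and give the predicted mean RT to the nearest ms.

415 ms

Entropy contributions −pᵢ log₂ pᵢ: 0.5292, 0.4941, 0.3671, 0.5211; sum H = 1.9115 bits.
RT = a + bH = 310 + 55·1.9115 = 415.13 ms.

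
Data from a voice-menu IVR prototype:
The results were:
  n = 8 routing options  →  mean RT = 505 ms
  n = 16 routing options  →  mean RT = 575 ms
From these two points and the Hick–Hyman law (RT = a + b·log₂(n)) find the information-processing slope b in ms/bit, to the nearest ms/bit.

70 ms/bit

b = (RT₂ − RT₁)/(log₂ n₂ − log₂ n₁) = (575 − 505)/(4 − 3) = 70 ms/bit.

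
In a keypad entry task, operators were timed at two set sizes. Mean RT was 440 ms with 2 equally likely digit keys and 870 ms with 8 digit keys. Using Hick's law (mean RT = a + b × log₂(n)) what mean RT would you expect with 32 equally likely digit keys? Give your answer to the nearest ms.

1300 ms

RT is linear in log₂ n, so two points fix the line:
  b = (870 − 440) / (log₂ 8 − log₂ 2) = 430 / (3 − 1) = 215 ms/bit
  a = 440 − 215 × 1 = 225 ms
Then RT(32) = 225 + 215 × log₂ 32 = 225 + 215 × 5 ≈ 1300.000 ms.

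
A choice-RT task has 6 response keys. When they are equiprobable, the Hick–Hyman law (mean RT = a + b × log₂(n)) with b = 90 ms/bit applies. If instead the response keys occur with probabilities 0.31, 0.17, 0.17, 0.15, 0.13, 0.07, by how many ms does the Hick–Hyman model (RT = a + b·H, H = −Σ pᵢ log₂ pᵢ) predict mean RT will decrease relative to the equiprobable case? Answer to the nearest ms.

Equiprobable entropy H₀ = log₂ 6 = 2.5850 bits.
Skewed entropy H = −Σ pᵢ log₂ pᵢ = 2.4547 bits.
ΔRT = b·(H₀ − H) = 90 × 0.1303 = 11.72 ms.

12 ms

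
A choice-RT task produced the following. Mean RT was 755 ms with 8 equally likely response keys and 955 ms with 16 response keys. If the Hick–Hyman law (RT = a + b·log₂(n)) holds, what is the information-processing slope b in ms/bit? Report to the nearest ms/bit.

Slope: b = (955 − 755) / (log₂ 16 − log₂ 8) = 200/1.0000 = 200 ms/bit.

200 ms/bit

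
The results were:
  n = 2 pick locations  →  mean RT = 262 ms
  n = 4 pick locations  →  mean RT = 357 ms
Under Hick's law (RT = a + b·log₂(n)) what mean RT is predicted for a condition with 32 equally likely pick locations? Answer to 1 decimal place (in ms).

Fit slope and intercept:
  b = (357 − 262) / (log₂ 4 − log₂ 2) = 95 / (2 − 1) = 95.000 ms/bit
  a = 262 − 95.000 × 1 = 167.000 ms
Then RT(32) = 167.000 + 95.000 × log₂ 32 = 167.000 + 95.000 × 5 ≈ 642.000 ms.

642.0 ms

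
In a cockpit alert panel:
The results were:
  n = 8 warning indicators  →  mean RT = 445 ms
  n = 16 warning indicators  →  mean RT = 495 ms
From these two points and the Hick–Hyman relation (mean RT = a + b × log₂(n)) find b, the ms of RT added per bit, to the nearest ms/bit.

50 ms/bit

Slope: b = (495 − 445) / (log₂ 16 − log₂ 8) = 50/1.0000 = 50 ms/bit.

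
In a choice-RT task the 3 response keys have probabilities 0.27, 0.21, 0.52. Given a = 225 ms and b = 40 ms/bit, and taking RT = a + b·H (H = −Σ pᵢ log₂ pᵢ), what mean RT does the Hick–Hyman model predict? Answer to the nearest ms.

Entropy contributions −pᵢ log₂ pᵢ: 0.5100, 0.4728, 0.4906; sum H = 1.4734 bits.
RT = a + bH = 225 + 40·1.4734 = 283.94 ms.

284 ms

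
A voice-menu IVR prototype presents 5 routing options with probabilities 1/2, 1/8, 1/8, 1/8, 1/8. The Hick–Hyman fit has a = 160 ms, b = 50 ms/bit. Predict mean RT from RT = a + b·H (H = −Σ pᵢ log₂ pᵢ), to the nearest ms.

H = −Σ pᵢ log₂ pᵢ = 0.5·1 + 0.125·3 + 0.125·3 + 0.125·3 + 0.125·3 = 2.000 bits.
RT = 160 + 50 × 2.000 = 260.00 ms.

260 ms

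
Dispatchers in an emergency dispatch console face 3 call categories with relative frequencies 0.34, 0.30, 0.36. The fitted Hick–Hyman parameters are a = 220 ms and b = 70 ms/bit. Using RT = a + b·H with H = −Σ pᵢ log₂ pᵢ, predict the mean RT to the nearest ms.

Entropy contributions −pᵢ log₂ pᵢ: 0.5292, 0.5211, 0.5306; sum H = 1.5809 bits.
RT = a + bH = 220 + 70·1.5809 = 330.66 ms.

331 ms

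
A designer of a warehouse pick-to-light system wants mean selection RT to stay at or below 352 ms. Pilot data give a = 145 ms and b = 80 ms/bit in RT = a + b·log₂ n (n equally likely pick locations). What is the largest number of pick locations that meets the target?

80·log₂ n ≤ 352 − 145 = 207, giving log₂ n ≤ 2.5875 and n ≤ 6.011. The largest whole number is 6.

6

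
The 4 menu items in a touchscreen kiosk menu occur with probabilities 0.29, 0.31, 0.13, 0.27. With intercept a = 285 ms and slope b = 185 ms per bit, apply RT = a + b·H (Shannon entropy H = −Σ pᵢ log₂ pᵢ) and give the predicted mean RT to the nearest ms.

643 ms

H = 0.29·log₂(1/0.29) + 0.31·log₂(1/0.31) + 0.13·log₂(1/0.13) + 0.27·log₂(1/0.27) = 1.9344 bits.
RT = 285 + 185 × 1.9344 = 642.86 ms.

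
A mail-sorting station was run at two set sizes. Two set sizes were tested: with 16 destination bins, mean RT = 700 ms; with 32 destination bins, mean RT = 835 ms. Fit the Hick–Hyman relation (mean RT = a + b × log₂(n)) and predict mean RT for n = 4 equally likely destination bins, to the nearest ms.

Fit slope and intercept:
  b = (835 − 700) / (log₂ 32 − log₂ 16) = 135 / (5 − 4) = 135 ms/bit
  a = 700 − 135 × 4 = 160 ms
Then RT(4) = 160 + 135 × log₂ 4 = 160 + 135 × 2 ≈ 430.000 ms.

430 ms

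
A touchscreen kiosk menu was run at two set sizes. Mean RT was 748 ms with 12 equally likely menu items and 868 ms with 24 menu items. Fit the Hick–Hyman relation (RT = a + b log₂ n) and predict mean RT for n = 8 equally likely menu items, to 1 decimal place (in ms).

677.8 ms

With log₂ n on the abscissa the relation is linear; from the two conditions:
  b = (868 − 748) / (log₂ 24 − log₂ 12) = 120 / (4.5850 − 3.5850) = 120.000 ms/bit
  a = 748 − 120.000 × 3.5850 = 317.804 ms
Then RT(8) = 317.804 + 120.000 × log₂ 8 = 317.804 + 120.000 × 3 ≈ 677.804 ms.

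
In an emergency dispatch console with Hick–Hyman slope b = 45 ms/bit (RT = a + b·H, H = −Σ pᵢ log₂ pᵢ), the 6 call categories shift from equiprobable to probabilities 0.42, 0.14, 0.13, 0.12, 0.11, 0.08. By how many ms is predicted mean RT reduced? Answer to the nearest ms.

Equiprobable entropy H₀ = log₂ 6 = 2.5850 bits.
Skewed entropy H = −Σ pᵢ log₂ pᵢ = 2.3143 bits.
ΔRT = b·(H₀ − H) = 45 × 0.2707 = 12.18 ms.

12 ms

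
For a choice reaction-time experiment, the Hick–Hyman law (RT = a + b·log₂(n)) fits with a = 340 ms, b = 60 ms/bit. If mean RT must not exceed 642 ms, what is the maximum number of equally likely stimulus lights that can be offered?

32

Set 340 + 60·log₂ n ≤ 642 → log₂ n ≤ (642 − 340)/60 = 5.0333.
So n ≤ 2^5.0333 = 32.748; the largest integer n is 32.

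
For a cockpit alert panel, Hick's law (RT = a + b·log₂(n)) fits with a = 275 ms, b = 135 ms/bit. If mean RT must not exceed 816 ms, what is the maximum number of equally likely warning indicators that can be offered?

16

Information budget: (816 − 275)/135 = 4.0074 bits, so n ≤ 2^4.0074 = 16.082 → at most 16.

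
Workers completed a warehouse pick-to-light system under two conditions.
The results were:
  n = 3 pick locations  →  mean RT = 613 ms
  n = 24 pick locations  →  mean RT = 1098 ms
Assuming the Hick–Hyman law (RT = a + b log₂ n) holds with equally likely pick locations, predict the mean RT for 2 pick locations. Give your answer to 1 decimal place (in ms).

RT is linear in log₂ n, so two points fix the line:
  b = (1098 − 613) / (log₂ 24 − log₂ 3) = 485 / (4.5850 − 1.5850) = 161.667 ms/bit
  a = 613 − 161.667 × 1.5850 = 356.764 ms
Then RT(2) = 356.764 + 161.667 × log₂ 2 = 356.764 + 161.667 × 1 ≈ 518.431 ms.

518.4 ms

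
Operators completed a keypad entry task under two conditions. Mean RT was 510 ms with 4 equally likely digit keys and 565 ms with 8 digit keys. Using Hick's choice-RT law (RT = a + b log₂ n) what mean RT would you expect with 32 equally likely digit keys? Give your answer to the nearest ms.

675 ms

Solve the two-equation system in a and b:
  b = (565 − 510) / (log₂ 8 − log₂ 4) = 55 / (3 − 2) = 55 ms/bit
  a = 510 − 55 × 2 = 400 ms
Then RT(32) = 400 + 55 × log₂ 32 = 400 + 55 × 5 ≈ 675.000 ms.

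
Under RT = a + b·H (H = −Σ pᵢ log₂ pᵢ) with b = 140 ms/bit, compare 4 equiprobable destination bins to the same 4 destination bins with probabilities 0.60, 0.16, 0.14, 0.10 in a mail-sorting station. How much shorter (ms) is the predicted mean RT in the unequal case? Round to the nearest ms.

Equiprobable entropy H₀ = log₂ 4 = 2.0000 bits.
Skewed entropy H = −Σ pᵢ log₂ pᵢ = 1.5945 bits.
ΔRT = b·(H₀ − H) = 140 × 0.4055 = 56.77 ms.

57 ms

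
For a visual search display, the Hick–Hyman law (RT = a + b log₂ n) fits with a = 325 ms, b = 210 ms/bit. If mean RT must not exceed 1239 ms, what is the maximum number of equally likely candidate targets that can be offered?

Set 325 + 210·log₂ n ≤ 1239 → log₂ n ≤ (1239 − 325)/210 = 4.3524.
So n ≤ 2^4.3524 = 20.427; the largest integer n is 20.

20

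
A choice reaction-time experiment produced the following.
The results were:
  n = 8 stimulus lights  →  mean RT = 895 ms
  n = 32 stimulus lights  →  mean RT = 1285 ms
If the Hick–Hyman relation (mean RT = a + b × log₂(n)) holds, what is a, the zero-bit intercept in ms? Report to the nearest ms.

b = (RT₂ − RT₁)/(log₂ n₂ − log₂ n₁) = (1285 − 895)/(5 − 3) = 195 ms/bit.
Intercept: a = 895 − 195·log₂(8) = 310.000 ms.

310 ms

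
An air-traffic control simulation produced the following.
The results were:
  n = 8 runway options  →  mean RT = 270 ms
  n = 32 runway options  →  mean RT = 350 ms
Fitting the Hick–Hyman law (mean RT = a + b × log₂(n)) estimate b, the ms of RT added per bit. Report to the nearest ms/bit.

b = (RT₂ − RT₁)/(log₂ n₂ − log₂ n₁) = (350 − 270)/(5 − 3) = 40 ms/bit.

40 ms/bit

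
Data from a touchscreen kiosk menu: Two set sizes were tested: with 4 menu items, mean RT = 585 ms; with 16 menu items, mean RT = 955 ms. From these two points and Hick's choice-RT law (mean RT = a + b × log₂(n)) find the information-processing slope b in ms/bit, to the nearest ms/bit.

The slope on a log₂ axis is (955 − 585) / (4 − 2) = 185 ms/bit.

185 ms/bit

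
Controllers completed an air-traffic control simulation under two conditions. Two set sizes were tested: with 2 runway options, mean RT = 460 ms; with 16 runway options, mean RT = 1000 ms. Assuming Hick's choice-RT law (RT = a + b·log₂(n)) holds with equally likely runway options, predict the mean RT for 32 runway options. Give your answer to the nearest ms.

Solve the two-equation system in a and b:
  b = (1000 − 460) / (log₂ 16 − log₂ 2) = 540 / (4 − 1) = 180 ms/bit
  a = 460 − 180 × 1 = 280 ms
Then RT(32) = 280 + 180 × log₂ 32 = 280 + 180 × 5 ≈ 1180.000 ms.

1180 ms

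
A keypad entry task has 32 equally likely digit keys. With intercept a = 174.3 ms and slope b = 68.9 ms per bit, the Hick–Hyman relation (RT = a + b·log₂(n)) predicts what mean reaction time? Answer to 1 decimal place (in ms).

log₂(32) = 5 bits, so RT = 174.3 + 68.9 × 5 ≈ 518.800 ms.

518.8 ms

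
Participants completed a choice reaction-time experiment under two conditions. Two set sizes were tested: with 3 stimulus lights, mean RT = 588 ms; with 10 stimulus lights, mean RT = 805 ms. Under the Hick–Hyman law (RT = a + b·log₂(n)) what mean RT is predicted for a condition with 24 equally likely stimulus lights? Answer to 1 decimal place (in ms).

962.8 ms

With log₂ n on the abscissa the relation is linear; from the two conditions:
  b = (805 − 588) / (log₂ 10 − log₂ 3) = 217 / (3.3219 − 1.5850) = 124.931 ms/bit
  a = 588 − 124.931 × 1.5850 = 389.990 ms
Then RT(24) = 389.990 + 124.931 × log₂ 24 = 389.990 + 124.931 × 4.5850 ≈ 962.792 ms.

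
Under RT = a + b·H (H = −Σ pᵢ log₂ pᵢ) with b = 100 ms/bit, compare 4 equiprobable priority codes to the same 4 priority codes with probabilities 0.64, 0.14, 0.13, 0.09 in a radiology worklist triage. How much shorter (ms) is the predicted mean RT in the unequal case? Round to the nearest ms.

50 ms

Equiprobable entropy H₀ = log₂ 4 = 2.0000 bits.
Skewed entropy H = −Σ pᵢ log₂ pᵢ = 1.5045 bits.
ΔRT = b·(H₀ − H) = 100 × 0.4955 = 49.55 ms.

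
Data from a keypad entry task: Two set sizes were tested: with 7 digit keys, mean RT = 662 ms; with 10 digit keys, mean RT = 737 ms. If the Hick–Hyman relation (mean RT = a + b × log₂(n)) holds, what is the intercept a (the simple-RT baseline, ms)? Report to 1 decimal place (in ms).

252.8 ms

The slope on a log₂ axis is (737 − 662) / (3.3219 − 2.8074) = 145.752 ms/bit.
Intercept: a = 662 − 145.752·log₂(7) = 252.823 ms.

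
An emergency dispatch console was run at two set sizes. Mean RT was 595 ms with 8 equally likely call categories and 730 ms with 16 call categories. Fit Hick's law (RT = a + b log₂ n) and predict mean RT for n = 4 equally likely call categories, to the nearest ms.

Fit slope and intercept:
  b = (730 − 595) / (log₂ 16 − log₂ 8) = 135 / (4 − 3) = 135 ms/bit
  a = 595 − 135 × 3 = 190 ms
Then RT(4) = 190 + 135 × log₂ 4 = 190 + 135 × 2 ≈ 460.000 ms.

460 ms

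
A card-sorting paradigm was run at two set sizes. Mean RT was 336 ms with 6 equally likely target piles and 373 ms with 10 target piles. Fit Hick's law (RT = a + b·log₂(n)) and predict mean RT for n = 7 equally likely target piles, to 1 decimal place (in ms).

Solve the two-equation system in a and b:
  b = (373 − 336) / (log₂ 10 − log₂ 6) = 37 / (3.3219 − 2.5850) = 50.206 ms/bit
  a = 336 − 50.206 × 2.5850 = 206.220 ms
Then RT(7) = 206.220 + 50.206 × log₂ 7 = 206.220 + 50.206 × 2.8074 ≈ 347.165 ms.

347.2 ms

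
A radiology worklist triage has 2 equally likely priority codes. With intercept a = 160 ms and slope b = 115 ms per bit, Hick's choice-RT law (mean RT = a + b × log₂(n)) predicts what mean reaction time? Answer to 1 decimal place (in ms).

275.0 ms

log₂(2) = 1 bits, so RT = 160 + 115 × 1 ≈ 275.000 ms.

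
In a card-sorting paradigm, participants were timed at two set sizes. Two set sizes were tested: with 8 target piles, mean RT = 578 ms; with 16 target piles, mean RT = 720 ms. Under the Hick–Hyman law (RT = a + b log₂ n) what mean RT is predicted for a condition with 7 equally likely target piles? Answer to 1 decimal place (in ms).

550.6 ms

RT is linear in log₂ n, so two points fix the line:
  b = (720 − 578) / (log₂ 16 − log₂ 8) = 142 / (4 − 3) = 142.000 ms/bit
  a = 578 − 142.000 × 3 = 152.000 ms
Then RT(7) = 152.000 + 142.000 × log₂ 7 = 152.000 + 142.000 × 2.8074 ≈ 550.644 ms.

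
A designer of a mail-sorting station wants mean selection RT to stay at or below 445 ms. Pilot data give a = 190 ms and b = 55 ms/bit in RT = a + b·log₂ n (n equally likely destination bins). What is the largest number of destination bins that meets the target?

Information budget: (445 − 190)/55 = 4.6364 bits, so n ≤ 2^4.6364 = 24.871 → at most 24.

24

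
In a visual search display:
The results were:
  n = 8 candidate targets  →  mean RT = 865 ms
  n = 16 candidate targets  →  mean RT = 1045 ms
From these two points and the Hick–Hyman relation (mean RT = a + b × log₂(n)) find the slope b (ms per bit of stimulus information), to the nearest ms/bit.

The slope on a log₂ axis is (1045 − 865) / (4 − 3) = 180 ms/bit.

180 ms/bit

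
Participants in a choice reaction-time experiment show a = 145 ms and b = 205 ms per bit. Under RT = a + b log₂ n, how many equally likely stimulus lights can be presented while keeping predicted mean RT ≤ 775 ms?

Set 145 + 205·log₂ n ≤ 775 → log₂ n ≤ (775 − 145)/205 = 3.0732.
So n ≤ 2^3.0732 = 8.416; the largest integer n is 8.

8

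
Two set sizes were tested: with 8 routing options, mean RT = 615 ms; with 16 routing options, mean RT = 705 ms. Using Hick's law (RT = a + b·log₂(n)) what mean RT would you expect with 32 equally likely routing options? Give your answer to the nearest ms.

795 ms

With log₂ n on the abscissa the relation is linear; from the two conditions:
  b = (705 − 615) / (log₂ 16 − log₂ 8) = 90 / (4 − 3) = 90 ms/bit
  a = 615 − 90 × 3 = 345 ms
Then RT(32) = 345 + 90 × log₂ 32 = 345 + 90 × 5 ≈ 795.000 ms.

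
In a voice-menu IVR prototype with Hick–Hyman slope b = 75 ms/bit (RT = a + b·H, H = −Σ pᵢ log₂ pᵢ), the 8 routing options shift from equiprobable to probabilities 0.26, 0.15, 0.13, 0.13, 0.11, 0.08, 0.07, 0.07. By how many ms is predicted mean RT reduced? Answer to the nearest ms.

Equiprobable entropy H₀ = log₂ 8 = 3.0000 bits.
Skewed entropy H = −Σ pᵢ log₂ pᵢ = 2.8600 bits.
ΔRT = b·(H₀ − H) = 75 × 0.1400 = 10.50 ms.

10 ms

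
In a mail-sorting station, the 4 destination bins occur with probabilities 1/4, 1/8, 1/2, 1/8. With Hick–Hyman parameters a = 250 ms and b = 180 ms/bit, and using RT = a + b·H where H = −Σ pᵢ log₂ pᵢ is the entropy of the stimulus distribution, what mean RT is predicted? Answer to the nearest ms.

565 ms

H = −Σ pᵢ log₂ pᵢ = 0.25·2 + 0.125·3 + 0.5·1 + 0.125·3 = 1.750 bits.
RT = 250 + 180 × 1.750 = 565.00 ms.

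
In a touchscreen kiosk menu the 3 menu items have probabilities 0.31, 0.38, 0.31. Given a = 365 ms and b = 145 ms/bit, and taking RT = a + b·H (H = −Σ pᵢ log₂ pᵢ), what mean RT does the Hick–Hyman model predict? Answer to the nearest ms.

594 ms

H = 0.31·log₂(1/0.31) + 0.38·log₂(1/0.38) + 0.31·log₂(1/0.31) = 1.5780 bits.
RT = 365 + 145 × 1.5780 = 593.82 ms.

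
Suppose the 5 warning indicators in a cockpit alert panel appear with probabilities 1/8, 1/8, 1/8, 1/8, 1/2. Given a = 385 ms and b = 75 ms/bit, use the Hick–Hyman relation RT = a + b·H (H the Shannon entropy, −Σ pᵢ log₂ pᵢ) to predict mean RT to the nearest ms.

Each term −pᵢ log₂ pᵢ: 0.125·3 + 0.125·3 + 0.125·3 + 0.125·3 + 0.5·1; summed, H = 2.000 bits.
Mean RT = a + bH = 385 + 75·2.000 = 535.00 ms.

535 ms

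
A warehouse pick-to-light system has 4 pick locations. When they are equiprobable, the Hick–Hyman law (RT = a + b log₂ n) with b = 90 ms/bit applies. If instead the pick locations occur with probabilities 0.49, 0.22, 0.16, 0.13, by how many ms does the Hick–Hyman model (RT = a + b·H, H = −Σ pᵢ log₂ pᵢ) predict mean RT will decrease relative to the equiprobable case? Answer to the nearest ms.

Equiprobable entropy H₀ = log₂ 4 = 2.0000 bits.
Skewed entropy H = −Σ pᵢ log₂ pᵢ = 1.7905 bits.
ΔRT = b·(H₀ − H) = 90 × 0.2095 = 18.85 ms.

19 ms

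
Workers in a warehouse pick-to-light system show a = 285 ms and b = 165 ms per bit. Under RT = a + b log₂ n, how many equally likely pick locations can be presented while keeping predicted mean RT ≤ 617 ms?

4

Information budget: (617 − 285)/165 = 2.0121 bits, so n ≤ 2^2.0121 = 4.034 → at most 4.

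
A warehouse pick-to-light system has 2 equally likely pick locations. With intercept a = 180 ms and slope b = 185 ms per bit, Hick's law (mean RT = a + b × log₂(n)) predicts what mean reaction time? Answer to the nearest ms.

log₂(2) = 1 bits, so RT = 180 + 185 × 1 ≈ 365.000 ms.

365 ms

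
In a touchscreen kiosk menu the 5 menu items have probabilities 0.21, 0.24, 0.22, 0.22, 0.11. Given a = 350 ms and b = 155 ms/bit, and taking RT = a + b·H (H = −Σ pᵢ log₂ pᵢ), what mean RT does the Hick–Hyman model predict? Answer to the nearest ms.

703 ms

Entropy contributions −pᵢ log₂ pᵢ: 0.4728, 0.4941, 0.4806, 0.4806, 0.3503; sum H = 2.2784 bits.
RT = a + bH = 350 + 155·2.2784 = 703.15 ms.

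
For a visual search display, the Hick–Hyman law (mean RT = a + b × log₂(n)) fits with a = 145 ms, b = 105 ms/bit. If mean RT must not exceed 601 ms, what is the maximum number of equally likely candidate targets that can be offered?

20

Information budget: (601 − 145)/105 = 4.3429 bits, so n ≤ 2^4.3429 = 20.292 → at most 20.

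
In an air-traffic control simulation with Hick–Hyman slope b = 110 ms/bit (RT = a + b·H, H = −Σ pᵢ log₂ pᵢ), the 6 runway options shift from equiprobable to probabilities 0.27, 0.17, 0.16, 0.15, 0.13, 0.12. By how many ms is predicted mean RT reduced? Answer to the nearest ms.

6 ms

The RT saving is b·ΔH. Equiprobable H₀ = log₂(6) = 2.5850 bits; with the given probabilities H = 2.5279 bits.
b·(H₀ − H) = 110 × (2.5850 − 2.5279) = 6.28 ms.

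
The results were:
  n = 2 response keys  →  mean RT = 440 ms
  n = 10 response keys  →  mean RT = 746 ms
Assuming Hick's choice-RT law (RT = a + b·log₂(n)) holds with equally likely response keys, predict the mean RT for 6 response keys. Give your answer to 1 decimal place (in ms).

648.9 ms

Fit slope and intercept:
  b = (746 − 440) / (log₂ 10 − log₂ 2) = 306 / (3.3219 − 1) = 131.787 ms/bit
  a = 440 − 131.787 × 1 = 308.213 ms
Then RT(6) = 308.213 + 131.787 × log₂ 6 = 308.213 + 131.787 × 2.5850 ≈ 648.877 ms.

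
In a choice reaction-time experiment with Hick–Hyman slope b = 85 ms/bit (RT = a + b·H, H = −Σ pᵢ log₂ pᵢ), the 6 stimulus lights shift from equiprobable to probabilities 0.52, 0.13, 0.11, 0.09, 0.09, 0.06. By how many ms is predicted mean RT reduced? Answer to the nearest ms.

42 ms

The RT saving is b·ΔH. Equiprobable H₀ = log₂(6) = 2.5850 bits; with the given probabilities H = 2.0923 bits.
b·(H₀ − H) = 85 × (2.5850 − 2.0923) = 41.87 ms.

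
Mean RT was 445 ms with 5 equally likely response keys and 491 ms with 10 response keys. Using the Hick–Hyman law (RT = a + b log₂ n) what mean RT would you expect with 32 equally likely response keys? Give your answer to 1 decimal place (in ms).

Solve the two-equation system in a and b:
  b = (491 − 445) / (log₂ 10 − log₂ 5) = 46 / (3.3219 − 2.3219) = 46.000 ms/bit
  a = 445 − 46.000 × 2.3219 = 338.191 ms
Then RT(32) = 338.191 + 46.000 × log₂ 32 = 338.191 + 46.000 × 5 ≈ 568.191 ms.

568.2 ms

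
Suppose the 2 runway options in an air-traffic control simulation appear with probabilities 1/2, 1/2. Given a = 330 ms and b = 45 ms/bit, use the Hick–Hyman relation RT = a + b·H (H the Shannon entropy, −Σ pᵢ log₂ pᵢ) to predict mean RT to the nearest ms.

375 ms

Each term −pᵢ log₂ pᵢ: 0.5·1 + 0.5·1; summed, H = 1.000 bits.
Mean RT = a + bH = 330 + 45·1.000 = 375.00 ms.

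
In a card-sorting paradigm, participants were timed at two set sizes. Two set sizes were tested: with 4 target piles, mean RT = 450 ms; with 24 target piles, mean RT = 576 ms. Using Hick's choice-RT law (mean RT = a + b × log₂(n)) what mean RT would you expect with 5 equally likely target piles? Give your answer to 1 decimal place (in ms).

With log₂ n on the abscissa the relation is linear; from the two conditions:
  b = (576 − 450) / (log₂ 24 − log₂ 4) = 126 / (4.5850 − 2) = 48.743 ms/bit
  a = 450 − 48.743 × 2 = 352.513 ms
Then RT(5) = 352.513 + 48.743 × log₂ 5 = 352.513 + 48.743 × 2.3219 ≈ 465.692 ms.

465.7 ms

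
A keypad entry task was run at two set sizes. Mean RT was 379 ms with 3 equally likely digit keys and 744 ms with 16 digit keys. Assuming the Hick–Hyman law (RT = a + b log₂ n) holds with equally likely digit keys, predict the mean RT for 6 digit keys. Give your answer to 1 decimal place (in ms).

530.1 ms

Fit slope and intercept:
  b = (744 − 379) / (log₂ 16 − log₂ 3) = 365 / (4 − 1.5850) = 151.136 ms/bit
  a = 379 − 151.136 × 1.5850 = 139.455 ms
Then RT(6) = 139.455 + 151.136 × log₂ 6 = 139.455 + 151.136 × 2.5850 ≈ 530.136 ms.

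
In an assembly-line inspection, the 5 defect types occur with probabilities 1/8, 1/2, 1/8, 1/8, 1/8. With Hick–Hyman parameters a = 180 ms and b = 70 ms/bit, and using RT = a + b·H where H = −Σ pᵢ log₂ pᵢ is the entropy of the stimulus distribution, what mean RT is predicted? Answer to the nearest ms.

320 ms

H = −Σ pᵢ log₂ pᵢ = 0.125·3 + 0.5·1 + 0.125·3 + 0.125·3 + 0.125·3 = 2.000 bits.
RT = 180 + 70 × 2.000 = 320.00 ms.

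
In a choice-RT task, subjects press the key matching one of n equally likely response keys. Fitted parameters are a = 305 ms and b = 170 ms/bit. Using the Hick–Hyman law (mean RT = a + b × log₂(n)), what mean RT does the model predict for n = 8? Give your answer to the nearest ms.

log₂(8) = 3 bits, so RT = 305 + 170 × 3 ≈ 815.000 ms.

815 ms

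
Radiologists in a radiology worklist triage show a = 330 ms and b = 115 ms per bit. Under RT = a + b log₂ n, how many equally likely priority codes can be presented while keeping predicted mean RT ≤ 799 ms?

16

Set 330 + 115·log₂ n ≤ 799 → log₂ n ≤ (799 − 330)/115 = 4.0783.
So n ≤ 2^4.0783 = 16.892; the largest integer n is 16.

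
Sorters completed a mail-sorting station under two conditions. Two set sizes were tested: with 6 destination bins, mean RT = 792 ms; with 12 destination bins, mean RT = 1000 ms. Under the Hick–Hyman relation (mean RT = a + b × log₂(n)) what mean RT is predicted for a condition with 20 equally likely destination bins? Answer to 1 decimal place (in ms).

With log₂ n on the abscissa the relation is linear; from the two conditions:
  b = (1000 − 792) / (log₂ 12 − log₂ 6) = 208 / (3.5850 − 2.5850) = 208.000 ms/bit
  a = 792 − 208.000 × 2.5850 = 254.328 ms
Then RT(20) = 254.328 + 208.000 × log₂ 20 = 254.328 + 208.000 × 4.3219 ≈ 1153.289 ms.

1153.3 ms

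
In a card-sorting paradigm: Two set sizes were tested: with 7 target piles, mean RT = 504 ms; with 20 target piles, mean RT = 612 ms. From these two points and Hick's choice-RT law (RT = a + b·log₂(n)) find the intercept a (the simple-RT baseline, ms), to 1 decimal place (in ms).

303.8 ms

b = (RT₂ − RT₁)/(log₂ n₂ − log₂ n₁) = (612 − 504)/(4.3219 − 2.8074) = 71.307 ms/bit.
a = RT₁ − b·log₂ n₁ = 504 − 71.307 × 2.8074 = 303.815 ms.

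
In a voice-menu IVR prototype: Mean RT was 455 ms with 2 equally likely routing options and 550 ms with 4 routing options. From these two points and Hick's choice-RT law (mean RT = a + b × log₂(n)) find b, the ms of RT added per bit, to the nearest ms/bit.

95 ms/bit

b = (RT₂ − RT₁)/(log₂ n₂ − log₂ n₁) = (550 − 455)/(2 − 1) = 95 ms/bit.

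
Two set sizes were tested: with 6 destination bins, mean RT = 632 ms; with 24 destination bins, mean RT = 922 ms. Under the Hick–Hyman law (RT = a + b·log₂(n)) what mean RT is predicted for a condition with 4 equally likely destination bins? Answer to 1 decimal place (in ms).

547.2 ms

Solve the two-equation system in a and b:
  b = (922 − 632) / (log₂ 24 − log₂ 6) = 290 / (4.5850 − 2.5850) = 145.000 ms/bit
  a = 632 − 145.000 × 2.5850 = 257.180 ms
Then RT(4) = 257.180 + 145.000 × log₂ 4 = 257.180 + 145.000 × 2 ≈ 547.180 ms.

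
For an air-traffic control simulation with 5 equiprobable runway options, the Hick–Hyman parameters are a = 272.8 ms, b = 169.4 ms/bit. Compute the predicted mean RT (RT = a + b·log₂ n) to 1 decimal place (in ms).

log₂(5) = 2.3219 bits, so RT = 272.8 + 169.4 × 2.3219 ≈ 666.135 ms.

666.1 ms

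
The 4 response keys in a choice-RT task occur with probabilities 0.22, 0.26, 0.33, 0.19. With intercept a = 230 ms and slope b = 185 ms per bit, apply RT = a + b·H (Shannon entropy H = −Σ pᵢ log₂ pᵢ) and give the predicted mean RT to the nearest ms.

Entropy contributions −pᵢ log₂ pᵢ: 0.4806, 0.5053, 0.5278, 0.4552; sum H = 1.9689 bits.
RT = a + bH = 230 + 185·1.9689 = 594.25 ms.

594 ms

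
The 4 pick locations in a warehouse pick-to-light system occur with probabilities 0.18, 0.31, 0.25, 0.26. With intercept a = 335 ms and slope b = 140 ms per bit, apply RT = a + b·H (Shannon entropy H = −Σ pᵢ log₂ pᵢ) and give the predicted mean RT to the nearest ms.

611 ms

Entropy contributions −pᵢ log₂ pᵢ: 0.4453, 0.5238, 0.5000, 0.5053; sum H = 1.9744 bits.
RT = a + bH = 335 + 140·1.9744 = 611.41 ms.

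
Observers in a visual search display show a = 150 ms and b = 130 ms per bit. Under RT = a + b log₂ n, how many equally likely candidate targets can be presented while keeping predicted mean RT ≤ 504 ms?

Set 150 + 130·log₂ n ≤ 504 → log₂ n ≤ (504 − 150)/130 = 2.7231.
So n ≤ 2^2.7231 = 6.603; the largest integer n is 6.

6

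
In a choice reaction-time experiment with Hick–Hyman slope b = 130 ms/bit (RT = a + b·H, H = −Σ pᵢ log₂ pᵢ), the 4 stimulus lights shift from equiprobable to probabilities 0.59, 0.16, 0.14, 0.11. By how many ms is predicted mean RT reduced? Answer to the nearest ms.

49 ms

Equiprobable entropy H₀ = log₂ 4 = 2.0000 bits.
Skewed entropy H = −Σ pᵢ log₂ pᵢ = 1.6195 bits.
ΔRT = b·(H₀ − H) = 130 × 0.3805 = 49.46 ms.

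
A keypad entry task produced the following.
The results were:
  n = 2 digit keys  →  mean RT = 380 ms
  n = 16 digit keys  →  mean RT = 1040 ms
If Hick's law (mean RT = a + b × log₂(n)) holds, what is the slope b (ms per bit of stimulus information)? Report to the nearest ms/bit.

The slope on a log₂ axis is (1040 − 380) / (4 − 1) = 220 ms/bit.

220 ms/bit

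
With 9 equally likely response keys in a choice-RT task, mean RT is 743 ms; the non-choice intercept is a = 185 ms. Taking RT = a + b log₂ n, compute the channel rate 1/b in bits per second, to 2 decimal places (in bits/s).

5.68 bits/s

Choice component = 743 − 185 = 558 ms over log₂(9) = 3.1699 bits.
b = 558 / 3.1699 = 176.029 ms/bit, so 1/b = 5.681 bits/s.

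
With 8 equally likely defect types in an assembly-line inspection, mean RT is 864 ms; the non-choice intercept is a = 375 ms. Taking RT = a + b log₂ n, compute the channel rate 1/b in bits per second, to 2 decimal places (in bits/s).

Choice component = 864 − 375 = 489 ms over log₂(8) = 3 bits.
b = 489 / 3 = 163.000 ms/bit, so 1/b = 6.135 bits/s.

6.13 bits/s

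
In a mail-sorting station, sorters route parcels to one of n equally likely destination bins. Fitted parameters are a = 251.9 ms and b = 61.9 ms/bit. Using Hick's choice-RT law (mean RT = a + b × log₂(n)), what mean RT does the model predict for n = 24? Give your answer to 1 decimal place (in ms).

535.7 ms

log₂(24) = 4.5850 bits, so RT = 251.9 + 61.9 × 4.5850 ≈ 535.709 ms.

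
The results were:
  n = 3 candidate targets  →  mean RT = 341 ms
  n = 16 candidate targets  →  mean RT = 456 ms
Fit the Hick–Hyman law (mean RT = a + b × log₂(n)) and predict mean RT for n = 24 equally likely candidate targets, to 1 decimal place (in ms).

483.9 ms

RT is linear in log₂ n, so two points fix the line:
  b = (456 − 341) / (log₂ 16 − log₂ 3) = 115 / (4 − 1.5850) = 47.618 ms/bit
  a = 341 − 47.618 × 1.5850 = 265.527 ms
Then RT(24) = 265.527 + 47.618 × log₂ 24 = 265.527 + 47.618 × 4.5850 ≈ 483.855 ms.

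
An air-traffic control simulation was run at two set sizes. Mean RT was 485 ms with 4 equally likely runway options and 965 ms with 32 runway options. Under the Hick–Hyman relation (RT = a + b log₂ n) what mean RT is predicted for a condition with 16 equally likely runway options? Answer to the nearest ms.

Solve the two-equation system in a and b:
  b = (965 − 485) / (log₂ 32 − log₂ 4) = 480 / (5 − 2) = 160 ms/bit
  a = 485 − 160 × 2 = 165 ms
Then RT(16) = 165 + 160 × log₂ 16 = 165 + 160 × 4 ≈ 805.000 ms.

805 ms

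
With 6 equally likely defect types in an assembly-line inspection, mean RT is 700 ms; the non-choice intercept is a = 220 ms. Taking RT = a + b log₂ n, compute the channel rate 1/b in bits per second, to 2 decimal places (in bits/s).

5.39 bits/s

Choice component = 700 − 220 = 480 ms over log₂(6) = 2.5850 bits.
b = 480 / 2.5850 = 185.689 ms/bit, so 1/b = 5.385 bits/s.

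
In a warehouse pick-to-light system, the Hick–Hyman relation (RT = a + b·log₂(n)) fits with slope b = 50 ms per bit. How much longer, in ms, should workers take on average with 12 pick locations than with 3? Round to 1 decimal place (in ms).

Only the slope matters, since a is common to both: ΔRT = b·log₂(n₂/n₁).
log₂(12) − log₂(3) = log₂(12/3) = log₂(4) = 2.
ΔRT = 50 × 2.0000 = 100.000 ms.

100.0 ms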